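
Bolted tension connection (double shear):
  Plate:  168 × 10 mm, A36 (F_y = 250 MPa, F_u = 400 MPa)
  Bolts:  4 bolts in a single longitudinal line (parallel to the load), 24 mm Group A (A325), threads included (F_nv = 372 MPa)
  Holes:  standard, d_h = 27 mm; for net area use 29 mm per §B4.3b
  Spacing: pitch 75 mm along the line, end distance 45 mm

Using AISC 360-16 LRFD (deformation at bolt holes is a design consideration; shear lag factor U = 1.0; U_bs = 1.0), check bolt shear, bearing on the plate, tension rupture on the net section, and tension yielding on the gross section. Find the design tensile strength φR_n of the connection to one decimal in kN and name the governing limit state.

378.0 kN (gross-section yield governs)

Bolt shear: A_b = π(24)²/4 = 452.39 mm². φR_n = 0.75 × 372 × 452.39 × 4 × 2 = 1009.7 kN.
Bearing (10 mm plate, F_u = 400 MPa): end bolts L_c = 45 − 27/2 = 31.5, R_n = min(1.2×31.5×10×400, 2.4×24×10×400) = 151.2 kN/bolt; interior L_c = 75 − 27 = 48, R_n = 230.4 kN/bolt. φR_n = 0.75 × (1×151.2 + 3×230.4) = 631.8 kN.
Tension rupture (net): A_n = (168 − 1×29)×10 = 1390 mm² (U = 1.0, A_e = A_n). φR_n = 0.75 × 400 × 1390 = 417.0 kN.
Tension yield (gross): A_g = 168×10 = 1680 mm². φR_n = 0.90 × 250 × 1680 = 378.0 kN.
Governing: min(1009.7, 631.8, 417.0, 378.0) = 378.0 kN → gross-section yield.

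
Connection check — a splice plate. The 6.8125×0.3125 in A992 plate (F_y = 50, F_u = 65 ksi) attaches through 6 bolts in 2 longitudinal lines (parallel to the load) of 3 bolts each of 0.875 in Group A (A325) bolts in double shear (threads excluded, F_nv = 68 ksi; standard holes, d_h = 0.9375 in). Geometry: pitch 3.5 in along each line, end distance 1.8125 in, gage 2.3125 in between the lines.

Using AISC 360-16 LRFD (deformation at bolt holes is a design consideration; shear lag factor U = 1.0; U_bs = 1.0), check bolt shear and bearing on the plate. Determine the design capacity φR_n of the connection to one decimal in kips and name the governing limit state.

177.1 kips (bearing governs)

Bolt shear: A_b = π(0.875)²/4 = 0.60132 in². φR_n = 0.75 × 68 × 0.60132 × 6 × 2 = 368.0 kips.
Bearing (0.3125 in plate, F_u = 65 ksi): end bolts L_c = 1.8125 − 0.9375/2 = 1.34375, R_n = min(1.2×1.34375×0.3125×65, 2.4×0.875×0.3125×65) = 32.754 kips/bolt; interior L_c = 3.5 − 0.9375 = 2.5625, R_n = 42.656 kips/bolt. φR_n = 0.75 × (2×32.754 + 4×42.656) = 177.1 kips.
Governing: min(368.0, 177.1) = 177.1 kips → bearing.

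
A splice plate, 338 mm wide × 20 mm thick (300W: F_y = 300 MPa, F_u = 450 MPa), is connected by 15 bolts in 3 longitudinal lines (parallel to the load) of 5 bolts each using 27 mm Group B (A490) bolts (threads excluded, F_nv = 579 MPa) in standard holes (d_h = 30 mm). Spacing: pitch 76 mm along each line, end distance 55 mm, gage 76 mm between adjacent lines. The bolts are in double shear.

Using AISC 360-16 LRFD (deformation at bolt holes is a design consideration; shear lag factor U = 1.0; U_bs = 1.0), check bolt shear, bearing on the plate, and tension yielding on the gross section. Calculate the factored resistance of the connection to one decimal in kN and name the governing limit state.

1825.2 kN (gross-section yield governs)

Bolt shear: A_b = π(27)²/4 = 572.56 mm². φR_n = 0.75 × 579 × 572.56 × 15 × 2 = 7459.0 kN.
Bearing (20 mm plate, F_u = 450 MPa): end bolts L_c = 55 − 30/2 = 40, R_n = min(1.2×40×20×450, 2.4×27×20×450) = 432 kN/bolt; interior L_c = 76 − 30 = 46, R_n = 496.8 kN/bolt. φR_n = 0.75 × (3×432 + 12×496.8) = 5443.2 kN.
Tension yield (gross): A_g = 338×20 = 6760 mm². φR_n = 0.90 × 300 × 6760 = 1825.2 kN.
Governing: min(7459.0, 5443.2, 1825.2) = 1825.2 kN → gross-section yield.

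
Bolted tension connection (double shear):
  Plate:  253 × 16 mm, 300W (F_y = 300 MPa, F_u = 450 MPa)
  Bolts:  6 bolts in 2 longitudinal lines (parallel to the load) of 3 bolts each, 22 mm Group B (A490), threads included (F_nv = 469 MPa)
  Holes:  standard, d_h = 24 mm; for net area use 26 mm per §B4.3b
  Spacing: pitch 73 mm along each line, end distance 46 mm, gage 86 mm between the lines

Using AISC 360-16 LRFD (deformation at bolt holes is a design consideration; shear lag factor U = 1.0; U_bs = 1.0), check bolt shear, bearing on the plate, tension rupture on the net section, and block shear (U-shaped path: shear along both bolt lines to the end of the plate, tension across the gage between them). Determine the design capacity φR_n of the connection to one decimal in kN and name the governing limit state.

Bolt shear: A_b = π(22)²/4 = 380.13 mm². φR_n = 0.75 × 469 × 380.13 × 6 × 2 = 1604.5 kN.
Bearing (16 mm plate, F_u = 450 MPa): end bolts L_c = 46 − 24/2 = 34, R_n = min(1.2×34×16×450, 2.4×22×16×450) = 293.76 kN/bolt; interior L_c = 73 − 24 = 49, R_n = 380.16 kN/bolt. φR_n = 0.75 × (2×293.76 + 4×380.16) = 1581.1 kN.
Tension rupture (net): A_n = (253 − 2×26)×16 = 3216 mm² (U = 1.0, A_e = A_n). φR_n = 0.75 × 450 × 3216 = 1085.4 kN.
Block shear: shear path 2×[46+2×73] = 2×192 mm, A_gv = 6144, A_nv = 2×(192 − 2.5×26)×16 = 4064 mm²; tension across gage: (86 − 1×26)×16 = 960 mm². R_n = min(0.6×450×4064, 0.6×300×6144) + 1.0×450×960 = min(1097.3, 1105.9) + 432 = 1529.3 kN. φR_n = 0.75 × 1529.3 = 1147.0 kN.
Governing: min(1604.5, 1581.1, 1085.4, 1147.0) = 1085.4 kN → net-section rupture.

1085.4 kN (net-section rupture governs)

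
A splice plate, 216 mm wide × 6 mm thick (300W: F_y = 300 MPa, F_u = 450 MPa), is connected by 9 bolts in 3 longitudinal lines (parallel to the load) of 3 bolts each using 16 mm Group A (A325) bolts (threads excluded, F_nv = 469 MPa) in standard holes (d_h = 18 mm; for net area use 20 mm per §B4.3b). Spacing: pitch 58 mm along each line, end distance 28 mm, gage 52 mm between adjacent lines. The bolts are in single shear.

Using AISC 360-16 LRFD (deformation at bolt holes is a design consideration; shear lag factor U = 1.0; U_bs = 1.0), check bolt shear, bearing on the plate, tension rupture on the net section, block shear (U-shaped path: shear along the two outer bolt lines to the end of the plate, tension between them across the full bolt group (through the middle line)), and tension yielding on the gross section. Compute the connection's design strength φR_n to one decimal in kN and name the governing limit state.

315.9 kN (net-section rupture governs)

Bolt shear: A_b = π(16)²/4 = 201.06 mm². φR_n = 0.75 × 469 × 201.06 × 9 × 1 = 636.5 kN.
Bearing (6 mm plate, F_u = 450 MPa): end bolts L_c = 28 − 18/2 = 19, R_n = min(1.2×19×6×450, 2.4×16×6×450) = 61.56 kN/bolt; interior L_c = 58 − 18 = 40, R_n = 103.68 kN/bolt. φR_n = 0.75 × (3×61.56 + 6×103.68) = 605.1 kN.
Tension rupture (net): A_n = (216 − 3×20)×6 = 936 mm² (U = 1.0, A_e = A_n). φR_n = 0.75 × 450 × 936 = 315.9 kN.
Block shear: shear path 2×[28+2×58] = 2×144 mm, A_gv = 1728, A_nv = 2×(144 − 2.5×20)×6 = 1128 mm²; tension across gage: (104 − 2×20)×6 = 384 mm². R_n = min(0.6×450×1128, 0.6×300×1728) + 1.0×450×384 = min(304.56, 311.04) + 172.8 = 477.36 kN. φR_n = 0.75 × 477.36 = 358.0 kN.
Tension yield (gross): A_g = 216×6 = 1296 mm². φR_n = 0.90 × 300 × 1296 = 349.9 kN.
Governing: min(636.5, 605.1, 315.9, 358.0, 349.9) = 315.9 kN → net-section rupture.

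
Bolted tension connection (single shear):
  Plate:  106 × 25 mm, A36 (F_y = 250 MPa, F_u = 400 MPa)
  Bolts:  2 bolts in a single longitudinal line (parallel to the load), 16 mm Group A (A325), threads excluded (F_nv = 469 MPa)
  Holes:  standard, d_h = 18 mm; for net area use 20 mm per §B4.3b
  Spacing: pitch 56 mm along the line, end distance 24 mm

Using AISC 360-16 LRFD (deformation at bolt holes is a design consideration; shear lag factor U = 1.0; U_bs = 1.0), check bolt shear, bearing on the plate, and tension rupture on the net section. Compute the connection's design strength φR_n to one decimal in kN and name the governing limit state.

141.4 kN (bolt shear governs)

Bolt shear: A_b = π(16)²/4 = 201.06 mm². φR_n = 0.75 × 469 × 201.06 × 2 × 1 = 141.4 kN.
Bearing (25 mm plate, F_u = 400 MPa): end bolts L_c = 24 − 18/2 = 15, R_n = min(1.2×15×25×400, 2.4×16×25×400) = 180 kN/bolt; interior L_c = 56 − 18 = 38, R_n = 384 kN/bolt. φR_n = 0.75 × (1×180 + 1×384) = 423.0 kN.
Tension rupture (net): A_n = (106 − 1×20)×25 = 2150 mm² (U = 1.0, A_e = A_n). φR_n = 0.75 × 400 × 2150 = 645.0 kN.
Governing: min(141.4, 423.0, 645.0) = 141.4 kN → bolt shear.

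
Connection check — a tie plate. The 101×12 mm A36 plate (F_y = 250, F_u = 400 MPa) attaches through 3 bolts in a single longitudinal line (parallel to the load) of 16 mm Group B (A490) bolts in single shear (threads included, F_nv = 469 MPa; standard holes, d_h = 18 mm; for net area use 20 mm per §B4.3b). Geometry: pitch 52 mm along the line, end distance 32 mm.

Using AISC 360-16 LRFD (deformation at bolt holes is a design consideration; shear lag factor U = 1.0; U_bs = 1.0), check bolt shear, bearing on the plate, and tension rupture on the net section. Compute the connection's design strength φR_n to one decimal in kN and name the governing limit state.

212.2 kN (bolt shear governs)

Bolt shear: A_b = π(16)²/4 = 201.06 mm². φR_n = 0.75 × 469 × 201.06 × 3 × 1 = 212.2 kN.
Bearing (12 mm plate, F_u = 400 MPa): end bolts L_c = 32 − 18/2 = 23, R_n = min(1.2×23×12×400, 2.4×16×12×400) = 132.48 kN/bolt; interior L_c = 52 − 18 = 34, R_n = 184.32 kN/bolt. φR_n = 0.75 × (1×132.48 + 2×184.32) = 375.8 kN.
Tension rupture (net): A_n = (101 − 1×20)×12 = 972 mm² (U = 1.0, A_e = A_n). φR_n = 0.75 × 400 × 972 = 291.6 kN.
Governing: min(212.2, 375.8, 291.6) = 212.2 kN → bolt shear.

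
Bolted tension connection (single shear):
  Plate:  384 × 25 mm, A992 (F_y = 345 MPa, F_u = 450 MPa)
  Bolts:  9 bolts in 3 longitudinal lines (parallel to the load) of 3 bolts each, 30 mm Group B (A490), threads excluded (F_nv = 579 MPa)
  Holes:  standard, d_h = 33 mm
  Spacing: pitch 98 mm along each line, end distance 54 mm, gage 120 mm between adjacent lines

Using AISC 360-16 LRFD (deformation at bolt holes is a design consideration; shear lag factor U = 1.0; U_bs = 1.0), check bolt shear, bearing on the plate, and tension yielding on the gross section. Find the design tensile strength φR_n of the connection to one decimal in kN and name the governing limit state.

2762.6 kN (bolt shear governs)

Bolt shear: A_b = π(30)²/4 = 706.86 mm². φR_n = 0.75 × 579 × 706.86 × 9 × 1 = 2762.6 kN.
Bearing (25 mm plate, F_u = 450 MPa): end bolts L_c = 54 − 33/2 = 37.5, R_n = min(1.2×37.5×25×450, 2.4×30×25×450) = 506.25 kN/bolt; interior L_c = 98 − 33 = 65, R_n = 810 kN/bolt. φR_n = 0.75 × (3×506.25 + 6×810) = 4784.1 kN.
Tension yield (gross): A_g = 384×25 = 9600 mm². φR_n = 0.90 × 345 × 9600 = 2980.8 kN.
Governing: min(2762.6, 4784.1, 2980.8) = 2762.6 kN → bolt shear.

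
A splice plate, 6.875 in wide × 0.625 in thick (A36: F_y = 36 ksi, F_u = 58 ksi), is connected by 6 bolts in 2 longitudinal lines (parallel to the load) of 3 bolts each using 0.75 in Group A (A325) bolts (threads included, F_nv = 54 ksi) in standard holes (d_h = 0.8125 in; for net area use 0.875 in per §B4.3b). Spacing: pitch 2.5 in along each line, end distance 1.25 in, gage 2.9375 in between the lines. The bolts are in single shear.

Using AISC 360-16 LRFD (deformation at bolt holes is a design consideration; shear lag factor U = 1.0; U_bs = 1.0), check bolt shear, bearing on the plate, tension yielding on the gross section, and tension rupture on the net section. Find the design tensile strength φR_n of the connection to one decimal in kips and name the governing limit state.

Bolt shear: A_b = π(0.75)²/4 = 0.44179 in². φR_n = 0.75 × 54 × 0.44179 × 6 × 1 = 107.4 kips.
Bearing (0.625 in plate, F_u = 58 ksi): end bolts L_c = 1.25 − 0.8125/2 = 0.84375, R_n = min(1.2×0.84375×0.625×58, 2.4×0.75×0.625×58) = 36.703 kips/bolt; interior L_c = 2.5 − 0.8125 = 1.6875, R_n = 65.25 kips/bolt. φR_n = 0.75 × (2×36.703 + 4×65.25) = 250.8 kips.
Tension yield (gross): A_g = 6.875×0.625 = 4.2969 in². φR_n = 0.90 × 36 × 4.2969 = 139.2 kips.
Tension rupture (net): A_n = (6.875 − 2×0.875)×0.625 = 3.2031 in² (U = 1.0, A_e = A_n). φR_n = 0.75 × 58 × 3.2031 = 139.3 kips.
Governing: min(107.4, 250.8, 139.2, 139.3) = 107.4 kips → bolt shear.

107.4 kips (bolt shear governs)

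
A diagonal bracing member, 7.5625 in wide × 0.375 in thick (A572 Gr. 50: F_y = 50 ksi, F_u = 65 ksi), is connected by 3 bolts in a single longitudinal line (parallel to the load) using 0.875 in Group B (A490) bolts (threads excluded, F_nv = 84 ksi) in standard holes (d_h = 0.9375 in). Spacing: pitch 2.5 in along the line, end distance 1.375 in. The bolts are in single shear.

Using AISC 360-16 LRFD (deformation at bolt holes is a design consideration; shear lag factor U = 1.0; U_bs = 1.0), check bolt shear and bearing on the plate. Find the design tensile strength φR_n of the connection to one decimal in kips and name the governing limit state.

88.4 kips (bearing governs)

Bolt shear: A_b = π(0.875)²/4 = 0.60132 in². φR_n = 0.75 × 84 × 0.60132 × 3 × 1 = 113.6 kips.
Bearing (0.375 in plate, F_u = 65 ksi): end bolts L_c = 1.375 − 0.9375/2 = 0.90625, R_n = min(1.2×0.90625×0.375×65, 2.4×0.875×0.375×65) = 26.508 kips/bolt; interior L_c = 2.5 − 0.9375 = 1.5625, R_n = 45.703 kips/bolt. φR_n = 0.75 × (1×26.508 + 2×45.703) = 88.4 kips.
Governing: min(113.6, 88.4) = 88.4 kips → bearing.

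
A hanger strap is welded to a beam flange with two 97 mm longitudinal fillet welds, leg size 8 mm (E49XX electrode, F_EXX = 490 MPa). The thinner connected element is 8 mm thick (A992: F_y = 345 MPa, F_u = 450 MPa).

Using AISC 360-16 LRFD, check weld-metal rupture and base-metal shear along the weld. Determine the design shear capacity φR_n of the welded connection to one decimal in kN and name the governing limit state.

Weld metal: throat = 0.707×8 = 5.656 mm, L = 2×97 = 194 mm. φR_n = 0.75 × 0.6 × 490 × 5.656 × 194 = 241.9 kN.
Base metal shear (8 mm plate): yield φR_n = 1.0×0.6×345×8×194 = 321.3 kN; rupture φR_n = 0.75×0.6×450×8×194 = 314.3 kN; take 314.3 kN (rupture).
Governing: min(241.9, 314.3) = 241.9 kN → weld metal.

241.9 kN (weld metal governs)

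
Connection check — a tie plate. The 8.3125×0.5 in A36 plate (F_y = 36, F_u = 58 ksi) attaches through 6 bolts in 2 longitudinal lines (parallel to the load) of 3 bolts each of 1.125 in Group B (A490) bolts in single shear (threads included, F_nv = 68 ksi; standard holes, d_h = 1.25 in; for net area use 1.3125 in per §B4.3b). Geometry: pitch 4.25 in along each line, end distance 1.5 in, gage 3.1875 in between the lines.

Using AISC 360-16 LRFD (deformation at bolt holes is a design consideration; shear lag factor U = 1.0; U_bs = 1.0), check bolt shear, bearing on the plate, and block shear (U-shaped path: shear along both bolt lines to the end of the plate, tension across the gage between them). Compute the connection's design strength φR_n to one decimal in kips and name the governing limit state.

Bolt shear: A_b = π(1.125)²/4 = 0.99402 in². φR_n = 0.75 × 68 × 0.99402 × 6 × 1 = 304.2 kips.
Bearing (0.5 in plate, F_u = 58 ksi): end bolts L_c = 1.5 − 1.25/2 = 0.875, R_n = min(1.2×0.875×0.5×58, 2.4×1.125×0.5×58) = 30.45 kips/bolt; interior L_c = 4.25 − 1.25 = 3, R_n = 78.3 kips/bolt. φR_n = 0.75 × (2×30.45 + 4×78.3) = 280.6 kips.
Block shear: shear path 2×[1.5+2×4.25] = 2×10 in, A_gv = 10, A_nv = 2×(10 − 2.5×1.3125)×0.5 = 6.7188 in²; tension across gage: (3.1875 − 1×1.3125)×0.5 = 0.9375 in². R_n = min(0.6×58×6.7188, 0.6×36×10) + 1.0×58×0.9375 = min(233.81, 216) + 54.375 = 270.38 kips. φR_n = 0.75 × 270.38 = 202.8 kips.
Governing: min(304.2, 280.6, 202.8) = 202.8 kips → block shear.

202.8 kips (block shear governs)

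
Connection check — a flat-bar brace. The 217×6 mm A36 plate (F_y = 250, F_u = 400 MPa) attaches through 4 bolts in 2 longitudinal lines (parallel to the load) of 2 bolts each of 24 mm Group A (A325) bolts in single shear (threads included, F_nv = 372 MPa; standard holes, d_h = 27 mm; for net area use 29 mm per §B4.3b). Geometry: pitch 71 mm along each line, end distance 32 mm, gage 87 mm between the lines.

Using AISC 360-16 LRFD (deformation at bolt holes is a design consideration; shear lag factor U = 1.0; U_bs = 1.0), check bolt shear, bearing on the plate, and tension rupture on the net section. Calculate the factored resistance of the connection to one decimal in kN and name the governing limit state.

270.0 kN (bearing governs)

Bolt shear: A_b = π(24)²/4 = 452.39 mm². φR_n = 0.75 × 372 × 452.39 × 4 × 1 = 504.9 kN.
Bearing (6 mm plate, F_u = 400 MPa): end bolts L_c = 32 − 27/2 = 18.5, R_n = min(1.2×18.5×6×400, 2.4×24×6×400) = 53.28 kN/bolt; interior L_c = 71 − 27 = 44, R_n = 126.72 kN/bolt. φR_n = 0.75 × (2×53.28 + 2×126.72) = 270.0 kN.
Tension rupture (net): A_n = (217 − 2×29)×6 = 954 mm² (U = 1.0, A_e = A_n). φR_n = 0.75 × 400 × 954 = 286.2 kN.
Governing: min(504.9, 270.0, 286.2) = 270.0 kN → bearing.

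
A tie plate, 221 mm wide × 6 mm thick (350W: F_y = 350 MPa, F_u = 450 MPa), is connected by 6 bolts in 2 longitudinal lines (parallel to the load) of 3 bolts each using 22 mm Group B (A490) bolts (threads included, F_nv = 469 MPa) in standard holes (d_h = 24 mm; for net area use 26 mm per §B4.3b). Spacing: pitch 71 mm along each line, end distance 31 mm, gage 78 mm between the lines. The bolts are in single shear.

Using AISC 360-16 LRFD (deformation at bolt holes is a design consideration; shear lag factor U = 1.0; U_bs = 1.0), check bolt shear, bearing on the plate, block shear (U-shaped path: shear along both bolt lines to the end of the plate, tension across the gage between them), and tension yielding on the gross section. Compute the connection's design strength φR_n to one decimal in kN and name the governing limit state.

367.7 kN (block shear governs)

Bolt shear: A_b = π(22)²/4 = 380.13 mm². φR_n = 0.75 × 469 × 380.13 × 6 × 1 = 802.3 kN.
Bearing (6 mm plate, F_u = 450 MPa): end bolts L_c = 31 − 24/2 = 19, R_n = min(1.2×19×6×450, 2.4×22×6×450) = 61.56 kN/bolt; interior L_c = 71 − 24 = 47, R_n = 142.56 kN/bolt. φR_n = 0.75 × (2×61.56 + 4×142.56) = 520.0 kN.
Block shear: shear path 2×[31+2×71] = 2×173 mm, A_gv = 2076, A_nv = 2×(173 − 2.5×26)×6 = 1296 mm²; tension across gage: (78 − 1×26)×6 = 312 mm². R_n = min(0.6×450×1296, 0.6×350×2076) + 1.0×450×312 = min(349.92, 435.96) + 140.4 = 490.32 kN. φR_n = 0.75 × 490.32 = 367.7 kN.
Tension yield (gross): A_g = 221×6 = 1326 mm². φR_n = 0.90 × 350 × 1326 = 417.7 kN.
Governing: min(802.3, 520.0, 367.7, 417.7) = 367.7 kN → block shear.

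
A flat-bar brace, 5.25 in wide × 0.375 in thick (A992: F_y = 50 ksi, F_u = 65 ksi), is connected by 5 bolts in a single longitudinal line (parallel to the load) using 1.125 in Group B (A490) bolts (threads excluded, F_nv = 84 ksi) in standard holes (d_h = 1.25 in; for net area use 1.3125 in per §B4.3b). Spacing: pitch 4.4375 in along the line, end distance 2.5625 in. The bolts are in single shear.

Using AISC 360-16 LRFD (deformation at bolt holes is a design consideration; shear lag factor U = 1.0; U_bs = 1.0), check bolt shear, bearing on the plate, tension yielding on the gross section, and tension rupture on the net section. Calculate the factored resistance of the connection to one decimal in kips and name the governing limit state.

72.0 kips (net-section rupture governs)

Bolt shear: A_b = π(1.125)²/4 = 0.99402 in². φR_n = 0.75 × 84 × 0.99402 × 5 × 1 = 313.1 kips.
Bearing (0.375 in plate, F_u = 65 ksi): end bolts L_c = 2.5625 − 1.25/2 = 1.9375, R_n = min(1.2×1.9375×0.375×65, 2.4×1.125×0.375×65) = 56.672 kips/bolt; interior L_c = 4.4375 − 1.25 = 3.1875, R_n = 65.813 kips/bolt. φR_n = 0.75 × (1×56.672 + 4×65.813) = 239.9 kips.
Tension yield (gross): A_g = 5.25×0.375 = 1.9688 in². φR_n = 0.90 × 50 × 1.9688 = 88.6 kips.
Tension rupture (net): A_n = (5.25 − 1×1.3125)×0.375 = 1.4766 in² (U = 1.0, A_e = A_n). φR_n = 0.75 × 65 × 1.4766 = 72.0 kips.
Governing: min(313.1, 239.9, 88.6, 72.0) = 72.0 kips → net-section rupture.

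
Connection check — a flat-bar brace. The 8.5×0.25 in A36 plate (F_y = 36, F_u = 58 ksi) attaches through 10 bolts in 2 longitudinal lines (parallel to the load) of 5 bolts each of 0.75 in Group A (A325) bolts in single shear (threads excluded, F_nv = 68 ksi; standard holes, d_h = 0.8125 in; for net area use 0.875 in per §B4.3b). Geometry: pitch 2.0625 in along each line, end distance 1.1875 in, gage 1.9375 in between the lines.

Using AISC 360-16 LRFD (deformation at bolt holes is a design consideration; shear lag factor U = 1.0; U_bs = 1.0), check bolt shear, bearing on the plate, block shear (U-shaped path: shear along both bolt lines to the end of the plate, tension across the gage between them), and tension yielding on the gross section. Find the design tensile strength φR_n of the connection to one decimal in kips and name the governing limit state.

68.9 kips (gross-section yield governs)

Bolt shear: A_b = π(0.75)²/4 = 0.44179 in². φR_n = 0.75 × 68 × 0.44179 × 10 × 1 = 225.3 kips.
Bearing (0.25 in plate, F_u = 58 ksi): end bolts L_c = 1.1875 − 0.8125/2 = 0.78125, R_n = min(1.2×0.78125×0.25×58, 2.4×0.75×0.25×58) = 13.594 kips/bolt; interior L_c = 2.0625 − 0.8125 = 1.25, R_n = 21.75 kips/bolt. φR_n = 0.75 × (2×13.594 + 8×21.75) = 150.9 kips.
Block shear: shear path 2×[1.1875+4×2.0625] = 2×9.4375 in, A_gv = 4.7188, A_nv = 2×(9.4375 − 4.5×0.875)×0.25 = 2.75 in²; tension across gage: (1.9375 − 1×0.875)×0.25 = 0.26563 in². R_n = min(0.6×58×2.75, 0.6×36×4.7188) + 1.0×58×0.26563 = min(95.7, 101.93) + 15.407 = 111.11 kips. φR_n = 0.75 × 111.11 = 83.3 kips.
Tension yield (gross): A_g = 8.5×0.25 = 2.125 in². φR_n = 0.90 × 36 × 2.125 = 68.9 kips.
Governing: min(225.3, 150.9, 83.3, 68.9) = 68.9 kips → gross-section yield.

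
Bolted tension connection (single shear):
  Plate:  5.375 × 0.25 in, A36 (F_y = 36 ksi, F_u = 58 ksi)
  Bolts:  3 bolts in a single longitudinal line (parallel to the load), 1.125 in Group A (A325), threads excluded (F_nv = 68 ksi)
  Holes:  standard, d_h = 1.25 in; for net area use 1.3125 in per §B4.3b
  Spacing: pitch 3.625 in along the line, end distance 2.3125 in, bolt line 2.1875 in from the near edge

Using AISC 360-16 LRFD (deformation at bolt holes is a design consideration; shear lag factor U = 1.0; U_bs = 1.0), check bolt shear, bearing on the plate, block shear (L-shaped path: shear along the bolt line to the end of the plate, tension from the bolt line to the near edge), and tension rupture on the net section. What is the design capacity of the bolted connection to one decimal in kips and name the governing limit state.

Bolt shear: A_b = π(1.125)²/4 = 0.99402 in². φR_n = 0.75 × 68 × 0.99402 × 3 × 1 = 152.1 kips.
Bearing (0.25 in plate, F_u = 58 ksi): end bolts L_c = 2.3125 − 1.25/2 = 1.6875, R_n = min(1.2×1.6875×0.25×58, 2.4×1.125×0.25×58) = 29.363 kips/bolt; interior L_c = 3.625 − 1.25 = 2.375, R_n = 39.15 kips/bolt. φR_n = 0.75 × (1×29.363 + 2×39.15) = 80.7 kips.
Block shear: shear path 1×[2.3125+2×3.625] = 1×9.5625 in, A_gv = 2.3906, A_nv = 1×(9.5625 − 2.5×1.3125)×0.25 = 1.5703 in²; tension to near edge: (2.1875 − 0.5×1.3125)×0.25 = 0.38281 in². R_n = min(0.6×58×1.5703, 0.6×36×2.3906) + 1.0×58×0.38281 = min(54.646, 51.637) + 22.203 = 73.84 kips. φR_n = 0.75 × 73.84 = 55.4 kips.
Tension rupture (net): A_n = (5.375 − 1×1.3125)×0.25 = 1.0156 in² (U = 1.0, A_e = A_n). φR_n = 0.75 × 58 × 1.0156 = 44.2 kips.
Governing: min(152.1, 80.7, 55.4, 44.2) = 44.2 kips → net-section rupture.

44.2 kips (net-section rupture governs)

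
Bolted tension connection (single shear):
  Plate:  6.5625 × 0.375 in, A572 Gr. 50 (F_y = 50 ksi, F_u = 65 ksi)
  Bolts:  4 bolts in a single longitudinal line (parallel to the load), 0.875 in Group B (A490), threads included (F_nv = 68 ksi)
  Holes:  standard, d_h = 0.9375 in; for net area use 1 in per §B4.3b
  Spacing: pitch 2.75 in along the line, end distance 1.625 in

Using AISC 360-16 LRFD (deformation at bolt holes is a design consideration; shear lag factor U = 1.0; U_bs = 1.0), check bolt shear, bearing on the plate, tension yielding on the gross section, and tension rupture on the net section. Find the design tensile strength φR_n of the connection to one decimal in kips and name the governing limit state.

101.7 kips (net-section rupture governs)

Bolt shear: A_b = π(0.875)²/4 = 0.60132 in². φR_n = 0.75 × 68 × 0.60132 × 4 × 1 = 122.7 kips.
Bearing (0.375 in plate, F_u = 65 ksi): end bolts L_c = 1.625 − 0.9375/2 = 1.15625, R_n = min(1.2×1.15625×0.375×65, 2.4×0.875×0.375×65) = 33.82 kips/bolt; interior L_c = 2.75 − 0.9375 = 1.8125, R_n = 51.188 kips/bolt. φR_n = 0.75 × (1×33.82 + 3×51.188) = 140.5 kips.
Tension yield (gross): A_g = 6.5625×0.375 = 2.4609 in². φR_n = 0.90 × 50 × 2.4609 = 110.7 kips.
Tension rupture (net): A_n = (6.5625 − 1×1)×0.375 = 2.0859 in² (U = 1.0, A_e = A_n). φR_n = 0.75 × 65 × 2.0859 = 101.7 kips.
Governing: min(122.7, 140.5, 110.7, 101.7) = 101.7 kips → net-section rupture.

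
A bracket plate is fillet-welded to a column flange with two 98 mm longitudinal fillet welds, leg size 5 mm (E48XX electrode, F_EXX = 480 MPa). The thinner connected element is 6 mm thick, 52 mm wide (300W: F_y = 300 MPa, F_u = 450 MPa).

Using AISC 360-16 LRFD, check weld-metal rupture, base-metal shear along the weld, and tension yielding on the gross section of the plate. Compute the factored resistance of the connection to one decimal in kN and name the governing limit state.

84.2 kN (gross-section yield governs)

Weld metal: throat = 0.707×5 = 3.535 mm, L = 2×98 = 196 mm. φR_n = 0.75 × 0.6 × 480 × 3.535 × 196 = 149.7 kN.
Base metal shear (6 mm plate): yield φR_n = 1.0×0.6×300×6×196 = 211.7 kN; rupture φR_n = 0.75×0.6×450×6×196 = 238.1 kN; take 211.7 kN (yield).
Tension yield (gross): A_g = 52×6 = 312 mm². φR_n = 0.90 × 300 × 312 = 84.2 kN.
Governing: min(149.7, 211.7, 84.2) = 84.2 kN → gross-section yield.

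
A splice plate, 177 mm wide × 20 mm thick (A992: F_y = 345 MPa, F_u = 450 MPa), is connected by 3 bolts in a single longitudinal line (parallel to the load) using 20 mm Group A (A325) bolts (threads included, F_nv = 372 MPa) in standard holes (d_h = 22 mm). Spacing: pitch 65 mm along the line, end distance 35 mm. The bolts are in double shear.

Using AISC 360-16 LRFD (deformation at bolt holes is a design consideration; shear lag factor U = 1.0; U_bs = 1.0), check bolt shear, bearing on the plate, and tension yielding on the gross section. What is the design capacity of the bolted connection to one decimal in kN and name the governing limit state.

525.9 kN (bolt shear governs)

Bolt shear: A_b = π(20)²/4 = 314.16 mm². φR_n = 0.75 × 372 × 314.16 × 3 × 2 = 525.9 kN.
Bearing (20 mm plate, F_u = 450 MPa): end bolts L_c = 35 − 22/2 = 24, R_n = min(1.2×24×20×450, 2.4×20×20×450) = 259.2 kN/bolt; interior L_c = 65 − 22 = 43, R_n = 432 kN/bolt. φR_n = 0.75 × (1×259.2 + 2×432) = 842.4 kN.
Tension yield (gross): A_g = 177×20 = 3540 mm². φR_n = 0.90 × 345 × 3540 = 1099.2 kN.
Governing: min(525.9, 842.4, 1099.2) = 525.9 kN → bolt shear.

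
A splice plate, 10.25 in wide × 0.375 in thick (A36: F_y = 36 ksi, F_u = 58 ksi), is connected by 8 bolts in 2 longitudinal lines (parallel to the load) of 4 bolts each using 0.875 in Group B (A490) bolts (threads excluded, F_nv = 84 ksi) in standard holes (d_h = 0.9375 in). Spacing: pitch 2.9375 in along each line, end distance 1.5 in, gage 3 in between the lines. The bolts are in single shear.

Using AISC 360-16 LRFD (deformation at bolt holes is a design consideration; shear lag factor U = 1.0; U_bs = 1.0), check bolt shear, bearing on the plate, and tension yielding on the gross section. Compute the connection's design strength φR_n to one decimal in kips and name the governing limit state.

Bolt shear: A_b = π(0.875)²/4 = 0.60132 in². φR_n = 0.75 × 84 × 0.60132 × 8 × 1 = 303.1 kips.
Bearing (0.375 in plate, F_u = 58 ksi): end bolts L_c = 1.5 − 0.9375/2 = 1.03125, R_n = min(1.2×1.03125×0.375×58, 2.4×0.875×0.375×58) = 26.916 kips/bolt; interior L_c = 2.9375 − 0.9375 = 2, R_n = 45.675 kips/bolt. φR_n = 0.75 × (2×26.916 + 6×45.675) = 245.9 kips.
Tension yield (gross): A_g = 10.25×0.375 = 3.8438 in². φR_n = 0.90 × 36 × 3.8438 = 124.5 kips.
Governing: min(303.1, 245.9, 124.5) = 124.5 kips → gross-section yield.

124.5 kips (gross-section yield governs)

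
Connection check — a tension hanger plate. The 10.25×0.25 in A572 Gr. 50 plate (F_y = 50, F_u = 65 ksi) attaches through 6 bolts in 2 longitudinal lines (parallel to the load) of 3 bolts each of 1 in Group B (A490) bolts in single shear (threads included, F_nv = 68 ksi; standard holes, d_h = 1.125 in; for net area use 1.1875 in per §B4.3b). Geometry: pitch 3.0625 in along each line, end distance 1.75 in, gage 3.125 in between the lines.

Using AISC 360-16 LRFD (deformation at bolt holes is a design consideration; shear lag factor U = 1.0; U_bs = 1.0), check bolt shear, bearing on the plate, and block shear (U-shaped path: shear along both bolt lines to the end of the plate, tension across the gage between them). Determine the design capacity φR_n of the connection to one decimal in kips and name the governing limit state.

95.4 kips (block shear governs)

Bolt shear: A_b = π(1)²/4 = 0.7854 in². φR_n = 0.75 × 68 × 0.7854 × 6 × 1 = 240.3 kips.
Bearing (0.25 in plate, F_u = 65 ksi): end bolts L_c = 1.75 − 1.125/2 = 1.1875, R_n = min(1.2×1.1875×0.25×65, 2.4×1×0.25×65) = 23.156 kips/bolt; interior L_c = 3.0625 − 1.125 = 1.9375, R_n = 37.781 kips/bolt. φR_n = 0.75 × (2×23.156 + 4×37.781) = 148.1 kips.
Block shear: shear path 2×[1.75+2×3.0625] = 2×7.875 in, A_gv = 3.9375, A_nv = 2×(7.875 − 2.5×1.1875)×0.25 = 2.4531 in²; tension across gage: (3.125 − 1×1.1875)×0.25 = 0.48438 in². R_n = min(0.6×65×2.4531, 0.6×50×3.9375) + 1.0×65×0.48438 = min(95.671, 118.13) + 31.485 = 127.16 kips. φR_n = 0.75 × 127.16 = 95.4 kips.
Governing: min(240.3, 148.1, 95.4) = 95.4 kips → block shear.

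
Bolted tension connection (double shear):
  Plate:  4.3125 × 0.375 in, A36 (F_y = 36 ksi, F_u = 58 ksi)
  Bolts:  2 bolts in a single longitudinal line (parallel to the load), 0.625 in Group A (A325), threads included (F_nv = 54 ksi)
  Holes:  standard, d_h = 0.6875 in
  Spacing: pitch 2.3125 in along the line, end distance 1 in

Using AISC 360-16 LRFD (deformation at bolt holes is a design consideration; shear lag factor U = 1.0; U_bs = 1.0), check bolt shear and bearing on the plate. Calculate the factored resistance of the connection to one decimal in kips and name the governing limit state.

37.3 kips (bearing governs)

Bolt shear: A_b = π(0.625)²/4 = 0.3068 in². φR_n = 0.75 × 54 × 0.3068 × 2 × 2 = 49.7 kips.
Bearing (0.375 in plate, F_u = 58 ksi): end bolts L_c = 1 − 0.6875/2 = 0.65625, R_n = min(1.2×0.65625×0.375×58, 2.4×0.625×0.375×58) = 17.128 kips/bolt; interior L_c = 2.3125 − 0.6875 = 1.625, R_n = 32.625 kips/bolt. φR_n = 0.75 × (1×17.128 + 1×32.625) = 37.3 kips.
Governing: min(49.7, 37.3) = 37.3 kips → bearing.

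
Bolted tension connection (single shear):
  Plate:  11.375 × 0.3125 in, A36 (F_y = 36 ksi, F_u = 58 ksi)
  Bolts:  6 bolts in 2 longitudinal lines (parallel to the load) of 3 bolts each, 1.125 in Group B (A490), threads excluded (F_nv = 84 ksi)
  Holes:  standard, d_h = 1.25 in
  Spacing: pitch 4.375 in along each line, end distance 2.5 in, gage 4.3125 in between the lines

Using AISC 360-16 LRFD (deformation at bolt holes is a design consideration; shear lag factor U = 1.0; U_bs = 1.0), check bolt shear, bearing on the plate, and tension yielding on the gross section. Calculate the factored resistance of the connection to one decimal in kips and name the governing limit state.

115.2 kips (gross-section yield governs)

Bolt shear: A_b = π(1.125)²/4 = 0.99402 in². φR_n = 0.75 × 84 × 0.99402 × 6 × 1 = 375.7 kips.
Bearing (0.3125 in plate, F_u = 58 ksi): end bolts L_c = 2.5 − 1.25/2 = 1.875, R_n = min(1.2×1.875×0.3125×58, 2.4×1.125×0.3125×58) = 40.781 kips/bolt; interior L_c = 4.375 − 1.25 = 3.125, R_n = 48.938 kips/bolt. φR_n = 0.75 × (2×40.781 + 4×48.938) = 208.0 kips.
Tension yield (gross): A_g = 11.375×0.3125 = 3.5547 in². φR_n = 0.90 × 36 × 3.5547 = 115.2 kips.
Governing: min(375.7, 208.0, 115.2) = 115.2 kips → gross-section yield.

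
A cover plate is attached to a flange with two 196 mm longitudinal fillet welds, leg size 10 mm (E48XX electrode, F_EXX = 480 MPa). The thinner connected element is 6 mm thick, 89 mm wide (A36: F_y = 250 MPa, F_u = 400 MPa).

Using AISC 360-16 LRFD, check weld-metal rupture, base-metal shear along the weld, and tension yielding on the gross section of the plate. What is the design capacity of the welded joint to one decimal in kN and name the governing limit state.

Weld metal: throat = 0.707×10 = 7.07 mm, L = 2×196 = 392 mm. φR_n = 0.75 × 0.6 × 480 × 7.07 × 392 = 598.6 kN.
Base metal shear (6 mm plate): yield φR_n = 1.0×0.6×250×6×392 = 352.8 kN; rupture φR_n = 0.75×0.6×400×6×392 = 423.4 kN; take 352.8 kN (yield).
Tension yield (gross): A_g = 89×6 = 534 mm². φR_n = 0.90 × 250 × 534 = 120.2 kN.
Governing: min(598.6, 352.8, 120.2) = 120.2 kN → gross-section yield.

120.2 kN (gross-section yield governs)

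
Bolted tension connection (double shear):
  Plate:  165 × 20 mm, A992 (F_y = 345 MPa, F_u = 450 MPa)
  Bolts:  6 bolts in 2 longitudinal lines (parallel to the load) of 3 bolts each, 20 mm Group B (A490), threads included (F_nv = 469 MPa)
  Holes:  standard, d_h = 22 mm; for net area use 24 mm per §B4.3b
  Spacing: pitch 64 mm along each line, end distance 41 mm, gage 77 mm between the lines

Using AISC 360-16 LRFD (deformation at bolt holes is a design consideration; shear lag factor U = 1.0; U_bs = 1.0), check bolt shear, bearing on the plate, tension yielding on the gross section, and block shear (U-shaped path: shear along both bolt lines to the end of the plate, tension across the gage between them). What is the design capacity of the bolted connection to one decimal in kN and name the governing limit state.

Bolt shear: A_b = π(20)²/4 = 314.16 mm². φR_n = 0.75 × 469 × 314.16 × 6 × 2 = 1326.1 kN.
Bearing (20 mm plate, F_u = 450 MPa): end bolts L_c = 41 − 22/2 = 30, R_n = min(1.2×30×20×450, 2.4×20×20×450) = 324 kN/bolt; interior L_c = 64 − 22 = 42, R_n = 432 kN/bolt. φR_n = 0.75 × (2×324 + 4×432) = 1782.0 kN.
Tension yield (gross): A_g = 165×20 = 3300 mm². φR_n = 0.90 × 345 × 3300 = 1024.7 kN.
Block shear: shear path 2×[41+2×64] = 2×169 mm, A_gv = 6760, A_nv = 2×(169 − 2.5×24)×20 = 4360 mm²; tension across gage: (77 − 1×24)×20 = 1060 mm². R_n = min(0.6×450×4360, 0.6×345×6760) + 1.0×450×1060 = min(1177.2, 1399.3) + 477 = 1654.2 kN. φR_n = 0.75 × 1654.2 = 1240.7 kN.
Governing: min(1326.1, 1782.0, 1024.7, 1240.7) = 1024.7 kN → gross-section yield.

1024.7 kN (gross-section yield governs)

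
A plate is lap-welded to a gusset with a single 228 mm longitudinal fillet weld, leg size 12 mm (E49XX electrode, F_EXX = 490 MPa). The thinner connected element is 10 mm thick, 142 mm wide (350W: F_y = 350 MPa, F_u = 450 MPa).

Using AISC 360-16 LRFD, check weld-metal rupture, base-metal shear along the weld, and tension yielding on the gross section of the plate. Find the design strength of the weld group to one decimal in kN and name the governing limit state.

Weld metal: throat = 0.707×12 = 8.484 mm, L = 228 mm. φR_n = 0.75 × 0.6 × 490 × 8.484 × 228 = 426.5 kN.
Base metal shear (10 mm plate): yield φR_n = 1.0×0.6×350×10×228 = 478.8 kN; rupture φR_n = 0.75×0.6×450×10×228 = 461.7 kN; take 461.7 kN (rupture).
Tension yield (gross): A_g = 142×10 = 1420 mm². φR_n = 0.90 × 350 × 1420 = 447.3 kN.
Governing: min(426.5, 461.7, 447.3) = 426.5 kN → weld metal.

426.5 kN (weld metal governs)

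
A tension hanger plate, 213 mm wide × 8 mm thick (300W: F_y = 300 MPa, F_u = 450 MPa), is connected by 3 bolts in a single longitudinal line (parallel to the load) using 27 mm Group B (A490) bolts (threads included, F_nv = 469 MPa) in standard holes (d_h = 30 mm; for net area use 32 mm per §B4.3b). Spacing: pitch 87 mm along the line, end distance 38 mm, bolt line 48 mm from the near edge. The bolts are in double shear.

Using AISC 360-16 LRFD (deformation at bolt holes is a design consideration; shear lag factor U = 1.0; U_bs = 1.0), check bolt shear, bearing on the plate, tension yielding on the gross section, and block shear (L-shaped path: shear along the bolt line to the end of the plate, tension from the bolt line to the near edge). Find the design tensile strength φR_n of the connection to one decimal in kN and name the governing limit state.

Bolt shear: A_b = π(27)²/4 = 572.56 mm². φR_n = 0.75 × 469 × 572.56 × 3 × 2 = 1208.4 kN.
Bearing (8 mm plate, F_u = 450 MPa): end bolts L_c = 38 − 30/2 = 23, R_n = min(1.2×23×8×450, 2.4×27×8×450) = 99.36 kN/bolt; interior L_c = 87 − 30 = 57, R_n = 233.28 kN/bolt. φR_n = 0.75 × (1×99.36 + 2×233.28) = 424.4 kN.
Tension yield (gross): A_g = 213×8 = 1704 mm². φR_n = 0.90 × 300 × 1704 = 460.1 kN.
Block shear: shear path 1×[38+2×87] = 1×212 mm, A_gv = 1696, A_nv = 1×(212 − 2.5×32)×8 = 1056 mm²; tension to near edge: (48 − 0.5×32)×8 = 256 mm². R_n = min(0.6×450×1056, 0.6×300×1696) + 1.0×450×256 = min(285.12, 305.28) + 115.2 = 400.32 kN. φR_n = 0.75 × 400.32 = 300.2 kN.
Governing: min(1208.4, 424.4, 460.1, 300.2) = 300.2 kN → block shear.

300.2 kN (block shear governs)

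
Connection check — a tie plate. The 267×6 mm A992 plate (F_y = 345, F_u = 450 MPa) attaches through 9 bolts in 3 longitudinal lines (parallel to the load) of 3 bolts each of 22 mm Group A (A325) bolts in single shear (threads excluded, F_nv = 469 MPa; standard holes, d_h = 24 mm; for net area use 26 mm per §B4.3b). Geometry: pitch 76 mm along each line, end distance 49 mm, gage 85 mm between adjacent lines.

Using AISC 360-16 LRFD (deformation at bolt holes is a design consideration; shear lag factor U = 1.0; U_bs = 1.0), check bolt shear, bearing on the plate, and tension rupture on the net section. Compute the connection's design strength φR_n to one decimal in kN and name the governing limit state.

382.7 kN (net-section rupture governs)

Bolt shear: A_b = π(22)²/4 = 380.13 mm². φR_n = 0.75 × 469 × 380.13 × 9 × 1 = 1203.4 kN.
Bearing (6 mm plate, F_u = 450 MPa): end bolts L_c = 49 − 24/2 = 37, R_n = min(1.2×37×6×450, 2.4×22×6×450) = 119.88 kN/bolt; interior L_c = 76 − 24 = 52, R_n = 142.56 kN/bolt. φR_n = 0.75 × (3×119.88 + 6×142.56) = 911.3 kN.
Tension rupture (net): A_n = (267 − 3×26)×6 = 1134 mm² (U = 1.0, A_e = A_n). φR_n = 0.75 × 450 × 1134 = 382.7 kN.
Governing: min(1203.4, 911.3, 382.7) = 382.7 kN → net-section rupture.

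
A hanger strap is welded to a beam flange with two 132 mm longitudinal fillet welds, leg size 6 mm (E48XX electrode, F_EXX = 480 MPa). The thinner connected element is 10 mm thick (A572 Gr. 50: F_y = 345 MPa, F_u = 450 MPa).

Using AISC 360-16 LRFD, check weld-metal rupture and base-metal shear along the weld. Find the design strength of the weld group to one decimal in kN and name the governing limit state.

Weld metal: throat = 0.707×6 = 4.242 mm, L = 2×132 = 264 mm. φR_n = 0.75 × 0.6 × 480 × 4.242 × 264 = 241.9 kN.
Base metal shear (10 mm plate): yield φR_n = 1.0×0.6×345×10×264 = 546.5 kN; rupture φR_n = 0.75×0.6×450×10×264 = 534.6 kN; take 534.6 kN (rupture).
Governing: min(241.9, 534.6) = 241.9 kN → weld metal.

241.9 kN (weld metal governs)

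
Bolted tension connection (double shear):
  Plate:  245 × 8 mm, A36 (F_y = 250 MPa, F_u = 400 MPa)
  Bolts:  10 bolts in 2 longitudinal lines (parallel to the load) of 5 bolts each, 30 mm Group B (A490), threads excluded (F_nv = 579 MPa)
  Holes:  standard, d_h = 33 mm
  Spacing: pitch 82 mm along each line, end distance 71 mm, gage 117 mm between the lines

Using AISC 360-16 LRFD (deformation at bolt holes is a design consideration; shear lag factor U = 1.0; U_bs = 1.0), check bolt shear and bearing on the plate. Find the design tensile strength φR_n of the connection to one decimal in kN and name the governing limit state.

Bolt shear: A_b = π(30)²/4 = 706.86 mm². φR_n = 0.75 × 579 × 706.86 × 10 × 2 = 6139.1 kN.
Bearing (8 mm plate, F_u = 400 MPa): end bolts L_c = 71 − 33/2 = 54.5, R_n = min(1.2×54.5×8×400, 2.4×30×8×400) = 209.28 kN/bolt; interior L_c = 82 − 33 = 49, R_n = 188.16 kN/bolt. φR_n = 0.75 × (2×209.28 + 8×188.16) = 1442.9 kN.
Governing: min(6139.1, 1442.9) = 1442.9 kN → bearing.

1442.9 kN (bearing governs)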